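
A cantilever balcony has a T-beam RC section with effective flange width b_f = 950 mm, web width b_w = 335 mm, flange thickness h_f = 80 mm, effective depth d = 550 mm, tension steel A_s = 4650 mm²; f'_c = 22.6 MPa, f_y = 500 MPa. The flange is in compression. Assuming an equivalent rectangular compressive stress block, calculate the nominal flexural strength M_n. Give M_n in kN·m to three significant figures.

Tension: T = A_s f_y = 4650 × 500 = 2325000 N.
Try a within the flange: a = T/(0.85 f'_c b_f) = 2325000/(0.85 × 22.6 × 950) = 127.40 mm.
a = 127.40 > h_f = 80 mm: the block extends into the web. Split into flange-overhang and web parts.
C_f = 0.85 f'_c (b_f − b_w) h_f = 0.85 × 22.6 × (950 − 335) × 80 = 945132 N.
Remaining web compression depth: a_w = (T − C_f)/(0.85 f'_c b_w) = (2325000 − 945132)/(0.85 × 22.6 × 335) = 214.42 mm.
M_n = C_f(d − h_f/2) + (T − C_f)(d − a_w/2) = 945132 × (550 − 40) + 1379868 × (550 − 107.21) = 482.02 + 610.99 = 1093.01 × 10⁶ N·mm.
M_n = 1093.01 kN·m.

M_n ≈ 1090 kN·m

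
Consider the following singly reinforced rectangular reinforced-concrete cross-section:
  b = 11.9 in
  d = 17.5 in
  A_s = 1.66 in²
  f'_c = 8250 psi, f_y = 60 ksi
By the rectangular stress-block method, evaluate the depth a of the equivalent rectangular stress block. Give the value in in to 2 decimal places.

a ≈ 1.19 in

T = A_s f_y = 1.66 × 60 = 99.6 kips.
a = T/(0.85 f'_c b) = 99.6/(0.85 × 8.25 × 11.9) = 1.19 in.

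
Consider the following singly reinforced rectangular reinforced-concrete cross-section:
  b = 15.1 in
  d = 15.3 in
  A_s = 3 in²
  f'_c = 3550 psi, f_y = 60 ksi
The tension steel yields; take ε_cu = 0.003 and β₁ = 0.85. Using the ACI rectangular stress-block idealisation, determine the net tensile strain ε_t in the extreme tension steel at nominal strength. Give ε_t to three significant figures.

ε_t ≈ 0.00688

a = A_s f_y/(0.85 f'_c b) = 3.950 in.
β₁ = 0.85, so c = a/β₁ = 3.950/0.85 = 4.647 in.
From the linear strain diagram with ε_cu = 0.003: ε_t = 0.003 (d − c)/c = 0.003 × (15.3 − 4.647)/4.647 = 0.00688.
Since ε_t ≥ 0.005, the section is tension-controlled.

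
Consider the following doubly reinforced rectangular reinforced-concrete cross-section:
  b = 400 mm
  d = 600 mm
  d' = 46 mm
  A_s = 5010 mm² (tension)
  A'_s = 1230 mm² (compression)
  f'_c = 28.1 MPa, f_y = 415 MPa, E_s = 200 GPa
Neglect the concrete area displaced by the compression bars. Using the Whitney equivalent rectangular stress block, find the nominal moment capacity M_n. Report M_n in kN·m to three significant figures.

M_n ≈ 1100 kN·m

Assume both tension and compression steel yield.
Net tension couple steel: A_s − A'_s = 3780 mm².
a = (A_s − A'_s) f_y / (0.85 f'_c b) = 1568700/(0.85 × 28.1 × 400) = 164.19 mm.
c = a/β₁ = 164.19/0.849 = 193.39 mm; ε'_s = 0.003(c − d')/c = 0.0023 ≥ f_y/E_s = 0.0021, so compression steel does yield.
M_n = (A_s − A'_s) f_y (d − a/2) + A'_s f_y (d − d') = [1568700 × (600 − 82.095) + 510450 × (600 − 46)] × 10⁻⁶ = 812.44 + 282.79 = 1095.23 kN·m.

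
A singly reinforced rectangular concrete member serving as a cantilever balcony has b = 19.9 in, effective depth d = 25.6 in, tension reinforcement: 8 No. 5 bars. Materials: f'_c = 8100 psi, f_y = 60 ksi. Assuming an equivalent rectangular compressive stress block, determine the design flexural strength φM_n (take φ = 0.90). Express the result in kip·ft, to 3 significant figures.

A_s = 8 × 0.31 = 2.48 in².
T = A_s f_y = 2.48 × 60 = 148.8 kips.
a = T/(0.85 f'_c b) = 148.8/(0.85 × 8.1 × 19.9) = 1.086 in.
M_n = T(d − a/2) = 148.8 × (25.6 − 0.543) = 3728.5 kip·in = 3728.5/12 = 310.71 kip·ft.
φM_n = 0.90 × 310.71 = 279.64 kip·ft.

φM_n ≈ 280 kip·ft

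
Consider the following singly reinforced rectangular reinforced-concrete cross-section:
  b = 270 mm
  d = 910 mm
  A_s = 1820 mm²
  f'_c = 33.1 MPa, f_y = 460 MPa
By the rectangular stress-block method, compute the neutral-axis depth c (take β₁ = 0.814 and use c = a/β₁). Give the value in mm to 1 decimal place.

c ≈ 135.4 mm

T = A_s f_y = 1820 × 460 = 837200 N = 837.2 kN.
Setting C = 0.85 f'_c a b equal to T: a = 837200/(0.85 × 33.1 × 270) = 110.209 mm.
With β₁ = 0.814, c = a/β₁ = 110.209/0.814 = 135.4 mm.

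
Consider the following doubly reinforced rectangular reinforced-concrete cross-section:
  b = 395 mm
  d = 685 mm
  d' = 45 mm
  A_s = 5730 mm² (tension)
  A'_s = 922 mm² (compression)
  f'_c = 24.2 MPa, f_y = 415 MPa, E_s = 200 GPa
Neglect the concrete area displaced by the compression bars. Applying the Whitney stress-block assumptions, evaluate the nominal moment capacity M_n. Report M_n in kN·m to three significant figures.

M_n ≈ 1370 kN·m

Assume both tension and compression steel yield.
Net tension couple steel: A_s − A'_s = 4808 mm².
a = (A_s − A'_s) f_y / (0.85 f'_c b) = 1995320/(0.85 × 24.2 × 395) = 245.57 mm.
c = a/β₁ = 245.57/0.85 = 288.91 mm; ε'_s = 0.003(c − d')/c = 0.0025 ≥ f_y/E_s = 0.0021, so compression steel does yield.
M_n = (A_s − A'_s) f_y (d − a/2) + A'_s f_y (d − d') = [1995320 × (685 − 122.785) + 382630 × (685 − 45)] × 10⁻⁶ = 1121.80 + 244.88 = 1366.68 kN·m.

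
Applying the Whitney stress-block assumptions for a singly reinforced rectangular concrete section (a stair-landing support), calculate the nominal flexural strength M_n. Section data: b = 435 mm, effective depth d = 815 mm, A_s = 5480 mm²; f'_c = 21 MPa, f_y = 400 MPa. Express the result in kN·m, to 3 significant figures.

T = A_s f_y = 5480 × 400 = 2192000 N = 2192 kN.
From C = T: a = T/(0.85 f'_c b) = 2192000/(0.85 × 21 × 435) = 282.30 mm.
M_n = T(d − a/2) = 2192 kN × (815 − 141.15) mm = 1477.08 kN·m.

M_n ≈ 1480 kN·m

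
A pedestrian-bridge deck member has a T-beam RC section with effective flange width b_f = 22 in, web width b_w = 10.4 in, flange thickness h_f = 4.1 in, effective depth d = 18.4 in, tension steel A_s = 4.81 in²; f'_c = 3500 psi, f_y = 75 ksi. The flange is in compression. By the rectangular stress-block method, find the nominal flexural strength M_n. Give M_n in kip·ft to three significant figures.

M_n ≈ 464 kip·ft

Tension: T = A_s f_y = 4.81 × 75 = 360.75 kips.
Try a within the flange: a = T/(0.85 f'_c b_f) = 360.75/(0.85 × 3.5 × 22) = 5.512 in.
a = 5.512 > h_f = 4.1 in: the block extends into the web. Split into flange-overhang and web parts.
C_f = 0.85 f'_c (b_f − b_w) h_f = 0.85 × 3.5 × (22 − 10.4) × 4.1 = 141.5 kips.
Remaining web compression depth: a_w = (T − C_f)/(0.85 f'_c b_w) = (360.75 − 141.5)/(0.85 × 3.5 × 10.4) = 7.086 in.
M_n = C_f(d − h_f/2) + (T − C_f)(d − a_w/2) = 141.5 × (18.4 − 2.05) + 219.25 × (18.4 − 3.543) = 2313.5 + 3257.4 = 5570.9 kip·in.
M_n = 5570.9/12 = 464.24 kip·ft.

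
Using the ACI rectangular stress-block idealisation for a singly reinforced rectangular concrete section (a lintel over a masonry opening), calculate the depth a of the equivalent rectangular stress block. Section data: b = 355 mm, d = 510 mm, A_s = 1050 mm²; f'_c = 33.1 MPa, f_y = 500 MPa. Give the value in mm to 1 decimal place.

T = A_s f_y = 1050 × 500 = 525000 N = 525 kN.
Setting C = 0.85 f'_c a b equal to T: a = 525000/(0.85 × 33.1 × 355) = 52.6 mm.

a ≈ 52.6 mm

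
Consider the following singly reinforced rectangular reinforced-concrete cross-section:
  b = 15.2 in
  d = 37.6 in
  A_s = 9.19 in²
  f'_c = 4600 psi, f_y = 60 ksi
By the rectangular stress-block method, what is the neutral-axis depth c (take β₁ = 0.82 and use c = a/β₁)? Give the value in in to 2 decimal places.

c ≈ 11.31 in

T = A_s f_y = 9.19 × 60 = 551.4 kips.
a = T/(0.85 f'_c b) = 551.4/(0.85 × 4.6 × 15.2) = 9.2778 in.
With β₁ = 0.82, c = a/β₁ = 9.2778/0.82 = 11.31 in.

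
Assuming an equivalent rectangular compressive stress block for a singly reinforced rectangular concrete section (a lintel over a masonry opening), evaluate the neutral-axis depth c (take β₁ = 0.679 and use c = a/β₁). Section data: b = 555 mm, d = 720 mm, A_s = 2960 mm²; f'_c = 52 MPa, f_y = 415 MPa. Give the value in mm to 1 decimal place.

T = A_s f_y = 2960 × 415 = 1228400 N = 1228.4 kN.
Setting C = 0.85 f'_c a b equal to T: a = 1228400/(0.85 × 52 × 555) = 50.075 mm.
With β₁ = 0.679, c = a/β₁ = 50.075/0.679 = 73.7 mm.

c ≈ 73.7 mm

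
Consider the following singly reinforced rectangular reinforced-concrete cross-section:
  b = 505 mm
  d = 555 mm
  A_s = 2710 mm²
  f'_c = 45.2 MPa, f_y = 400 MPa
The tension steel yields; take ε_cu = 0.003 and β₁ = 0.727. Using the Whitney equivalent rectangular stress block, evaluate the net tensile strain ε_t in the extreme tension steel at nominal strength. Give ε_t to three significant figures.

ε_t ≈ 0.0187

a = A_s f_y/(0.85 f'_c b) = 55.87 mm.
β₁ = 0.727, so c = a/β₁ = 55.87/0.727 = 76.85 mm.
From the linear strain diagram with ε_cu = 0.003: ε_t = 0.003 (d − c)/c = 0.003 × (555 − 76.85)/76.85 = 0.0187.
Since ε_t ≥ 0.005, the section is tension-controlled.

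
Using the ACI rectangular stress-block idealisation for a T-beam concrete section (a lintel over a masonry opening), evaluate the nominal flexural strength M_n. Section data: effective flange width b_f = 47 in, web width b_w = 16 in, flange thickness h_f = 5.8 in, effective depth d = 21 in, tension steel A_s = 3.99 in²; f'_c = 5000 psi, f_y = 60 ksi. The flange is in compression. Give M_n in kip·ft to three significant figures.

M_n ≈ 407 kip·ft

Tension: T = A_s f_y = 3.99 × 60 = 239.4 kips.
Try a within the flange: a = T/(0.85 f'_c b_f) = 239.4/(0.85 × 5 × 47) = 1.198 in.
Since a = 1.198 ≤ h_f = 5.8 in, the stress block lies entirely in the flange; analyse as a rectangular beam of width b_f.
M_n = T(d − a/2) = 239.4 × (21 − 0.599) = 4884.0 kip·in.
M_n = 4884.0/12 = 407.00 kip·ft.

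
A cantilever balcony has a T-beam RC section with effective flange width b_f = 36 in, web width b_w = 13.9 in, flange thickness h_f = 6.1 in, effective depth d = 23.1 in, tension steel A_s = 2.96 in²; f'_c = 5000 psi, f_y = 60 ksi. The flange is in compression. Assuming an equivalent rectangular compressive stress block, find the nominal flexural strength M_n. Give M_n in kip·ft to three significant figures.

M_n ≈ 333 kip·ft

Tension: T = A_s f_y = 2.96 × 60 = 177.6 kips.
Try a within the flange: a = T/(0.85 f'_c b_f) = 177.6/(0.85 × 5 × 36) = 1.161 in.
Since a = 1.161 ≤ h_f = 6.1 in, the stress block lies entirely in the flange; analyse as a rectangular beam of width b_f.
M_n = T(d − a/2) = 177.6 × (23.1 − 0.5805) = 3999.5 kip·in.
M_n = 3999.5/12 = 333.29 kip·ft.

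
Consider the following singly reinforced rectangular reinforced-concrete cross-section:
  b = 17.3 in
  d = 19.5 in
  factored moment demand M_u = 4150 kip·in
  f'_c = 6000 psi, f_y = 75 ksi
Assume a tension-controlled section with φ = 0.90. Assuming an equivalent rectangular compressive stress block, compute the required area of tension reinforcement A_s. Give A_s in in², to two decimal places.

M_n = M_u/φ = 4150/0.90 = 4611.11 kip·in.
From M_n = 0.85 f'_c a b (d − a/2):
a = d − √(d² − 2M_n/(0.85 f'_c b)) = 19.5 − √(19.5² − 2 × 4611.11/(0.85 × 6 × 17.3)) = 2.895 in.
A_s = 0.85 f'_c a b / f_y = 0.85 × 6 × 2.895 × 17.3 / 75 = 3.406 in².

A_s ≈ 3.41 in²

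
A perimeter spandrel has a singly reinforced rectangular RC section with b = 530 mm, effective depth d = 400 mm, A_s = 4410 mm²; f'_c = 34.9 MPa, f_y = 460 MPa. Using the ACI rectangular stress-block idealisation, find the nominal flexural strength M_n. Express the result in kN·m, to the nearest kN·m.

T = A_s f_y = 4410 × 460 = 2028600 N = 2028.6 kN.
From C = T: a = T/(0.85 f'_c b) = 2028600/(0.85 × 34.9 × 530) = 129.03 mm.
M_n = T(d − a/2) = 2028.6 kN × (400 − 64.515) mm = 680.56 kN·m.

M_n ≈ 681 kN·m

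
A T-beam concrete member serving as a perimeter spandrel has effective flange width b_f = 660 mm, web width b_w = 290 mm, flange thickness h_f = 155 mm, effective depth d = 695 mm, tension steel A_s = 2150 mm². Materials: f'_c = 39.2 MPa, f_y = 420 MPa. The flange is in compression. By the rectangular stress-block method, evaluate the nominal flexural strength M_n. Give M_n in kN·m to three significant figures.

M_n ≈ 609 kN·m

Tension: T = A_s f_y = 2150 × 420 = 903000 N.
Try a within the flange: a = T/(0.85 f'_c b_f) = 903000/(0.85 × 39.2 × 660) = 41.06 mm.
Since a = 41.06 ≤ h_f = 155 mm, the stress block lies entirely in the flange; analyse as a rectangular beam of width b_f.
M_n = T(d − a/2) = 903000 × (695 − 20.53) = 609.05 × 10⁶ N·mm.
M_n = 609.05 kN·m.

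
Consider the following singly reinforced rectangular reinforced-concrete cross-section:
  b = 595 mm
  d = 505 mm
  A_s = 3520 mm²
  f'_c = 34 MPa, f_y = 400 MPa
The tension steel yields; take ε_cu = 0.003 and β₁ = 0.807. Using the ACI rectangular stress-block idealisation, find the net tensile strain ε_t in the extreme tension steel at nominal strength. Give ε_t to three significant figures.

ε_t ≈ 0.0119

a = A_s f_y/(0.85 f'_c b) = 81.88 mm.
β₁ = 0.807, so c = a/β₁ = 81.88/0.807 = 101.46 mm.
From the linear strain diagram with ε_cu = 0.003: ε_t = 0.003 (d − c)/c = 0.003 × (505 − 101.46)/101.46 = 0.0119.
Since ε_t ≥ 0.005, the section is tension-controlled.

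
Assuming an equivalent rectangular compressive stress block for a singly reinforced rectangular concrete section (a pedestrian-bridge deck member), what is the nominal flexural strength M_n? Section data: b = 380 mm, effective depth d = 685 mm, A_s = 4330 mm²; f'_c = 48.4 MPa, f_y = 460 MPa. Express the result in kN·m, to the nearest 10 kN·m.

M_n ≈ 1240 kN·m

T = A_s f_y = 4330 × 460 = 1991800 N = 1991.8 kN.
From C = T: a = T/(0.85 f'_c b) = 1991800/(0.85 × 48.4 × 380) = 127.41 mm.
M_n = T(d − a/2) = 1991.8 kN × (685 − 63.705) mm = 1237.50 kN·m.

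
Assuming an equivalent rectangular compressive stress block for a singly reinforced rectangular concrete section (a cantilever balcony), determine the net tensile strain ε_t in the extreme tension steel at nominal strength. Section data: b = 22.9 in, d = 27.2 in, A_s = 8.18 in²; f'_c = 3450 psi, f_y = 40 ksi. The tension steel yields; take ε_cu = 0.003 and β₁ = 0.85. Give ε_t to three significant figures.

ε_t ≈ 0.0112

a = A_s f_y/(0.85 f'_c b) = 4.872 in.
β₁ = 0.85, so c = a/β₁ = 4.872/0.85 = 5.732 in.
From the linear strain diagram with ε_cu = 0.003: ε_t = 0.003 (d − c)/c = 0.003 × (27.2 − 5.732)/5.732 = 0.0112.
Since ε_t ≥ 0.005, the section is tension-controlled.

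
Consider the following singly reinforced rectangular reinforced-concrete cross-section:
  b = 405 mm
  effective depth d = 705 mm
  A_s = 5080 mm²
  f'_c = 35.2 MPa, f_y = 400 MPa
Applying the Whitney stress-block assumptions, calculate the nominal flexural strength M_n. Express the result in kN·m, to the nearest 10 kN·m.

T = A_s f_y = 5080 × 400 = 2032000 N = 2032 kN.
From C = T: a = T/(0.85 f'_c b) = 2032000/(0.85 × 35.2 × 405) = 167.69 mm.
M_n = T(d − a/2) = 2032 kN × (705 − 83.845) mm = 1262.19 kN·m.

M_n ≈ 1260 kN·m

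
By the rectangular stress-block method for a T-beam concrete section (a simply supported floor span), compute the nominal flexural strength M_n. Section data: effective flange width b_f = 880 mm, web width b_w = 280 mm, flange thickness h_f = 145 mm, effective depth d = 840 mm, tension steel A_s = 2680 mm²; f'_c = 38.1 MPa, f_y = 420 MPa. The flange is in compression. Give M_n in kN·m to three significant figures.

Tension: T = A_s f_y = 2680 × 420 = 1125600 N.
Try a within the flange: a = T/(0.85 f'_c b_f) = 1125600/(0.85 × 38.1 × 880) = 39.50 mm.
Since a = 39.50 ≤ h_f = 145 mm, the stress block lies entirely in the flange; analyse as a rectangular beam of width b_f.
M_n = T(d − a/2) = 1125600 × (840 − 19.75) = 923.27 × 10⁶ N·mm.
M_n = 923.27 kN·m.

M_n ≈ 923 kN·m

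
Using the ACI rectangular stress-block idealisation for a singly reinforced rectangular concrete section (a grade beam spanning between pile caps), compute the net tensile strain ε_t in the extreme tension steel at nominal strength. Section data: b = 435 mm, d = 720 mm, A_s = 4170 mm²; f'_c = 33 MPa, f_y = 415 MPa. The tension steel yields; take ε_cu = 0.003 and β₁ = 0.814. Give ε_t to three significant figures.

ε_t ≈ 0.00940

a = A_s f_y/(0.85 f'_c b) = 141.83 mm.
β₁ = 0.814, so c = a/β₁ = 141.83/0.814 = 174.24 mm.
From the linear strain diagram with ε_cu = 0.003: ε_t = 0.003 (d − c)/c = 0.003 × (720 − 174.24)/174.24 = 0.00940.
Since ε_t ≥ 0.005, the section is tension-controlled.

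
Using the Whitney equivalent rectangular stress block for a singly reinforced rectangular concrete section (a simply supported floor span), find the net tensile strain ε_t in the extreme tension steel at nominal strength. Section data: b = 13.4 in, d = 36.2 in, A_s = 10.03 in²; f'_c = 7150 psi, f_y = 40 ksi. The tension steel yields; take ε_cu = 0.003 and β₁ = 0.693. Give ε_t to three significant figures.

a = A_s f_y/(0.85 f'_c b) = 4.926 in.
β₁ = 0.693, so c = a/β₁ = 4.926/0.693 = 7.108 in.
From the linear strain diagram with ε_cu = 0.003: ε_t = 0.003 (d − c)/c = 0.003 × (36.2 − 7.108)/7.108 = 0.0123.
Since ε_t ≥ 0.005, the section is tension-controlled.

ε_t ≈ 0.0123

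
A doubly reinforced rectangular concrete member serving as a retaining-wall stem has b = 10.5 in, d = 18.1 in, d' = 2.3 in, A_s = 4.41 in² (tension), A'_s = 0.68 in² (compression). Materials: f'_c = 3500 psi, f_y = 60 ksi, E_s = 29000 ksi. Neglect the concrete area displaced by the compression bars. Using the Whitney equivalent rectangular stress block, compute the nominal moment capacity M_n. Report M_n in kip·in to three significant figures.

Assume both steels yield.
a = (A_s − A'_s) f_y/(0.85 f'_c b) = (4.41 − 0.68) × 60/(0.85 × 3.5 × 10.5) = 7.164 in.
c = a/β₁ = 7.164/0.85 = 8.428 in; ε'_s = 0.003(c − d')/c = 0.0022 ≥ ε_y = 0.0021, so the compression steel yields.
M_n = (A_s − A'_s) f_y (d − a/2) + A'_s f_y (d − d') = 223.8 × (18.1 − 3.582) + 40.8 × (18.1 − 2.3) = 3249.1 + 644.6 = 3893.7 kip·in.

M_n ≈ 3890 kip·in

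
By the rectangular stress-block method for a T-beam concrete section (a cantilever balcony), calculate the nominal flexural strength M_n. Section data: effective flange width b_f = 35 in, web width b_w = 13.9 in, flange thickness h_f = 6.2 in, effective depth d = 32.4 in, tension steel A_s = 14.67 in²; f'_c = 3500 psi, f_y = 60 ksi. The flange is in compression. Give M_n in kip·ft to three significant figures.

M_n ≈ 2030 kip·ft

Tension: T = A_s f_y = 14.67 × 60 = 880.2 kips.
Try a within the flange: a = T/(0.85 f'_c b_f) = 880.2/(0.85 × 3.5 × 35) = 8.453 in.
a = 8.453 > h_f = 6.2 in: the block extends into the web. Split into flange-overhang and web parts.
C_f = 0.85 f'_c (b_f − b_w) h_f = 0.85 × 3.5 × (35 − 13.9) × 6.2 = 389.2 kips.
Remaining web compression depth: a_w = (T − C_f)/(0.85 f'_c b_w) = (880.2 − 389.2)/(0.85 × 3.5 × 13.9) = 11.874 in.
M_n = C_f(d − h_f/2) + (T − C_f)(d − a_w/2) = 389.2 × (32.4 − 3.1) + 491 × (32.4 − 5.937) = 11403.6 + 12993.3 = 24396.9 kip·in.
M_n = 24396.9/12 = 2033.08 kip·ft.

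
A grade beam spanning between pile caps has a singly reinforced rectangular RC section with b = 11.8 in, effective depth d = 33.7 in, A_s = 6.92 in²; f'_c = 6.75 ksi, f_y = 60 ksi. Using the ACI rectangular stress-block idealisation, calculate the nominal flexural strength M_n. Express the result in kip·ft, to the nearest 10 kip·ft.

M_n ≈ 1060 kip·ft

T = A_s f_y = 6.92 × 60 = 415.2 kips.
a = T/(0.85 f'_c b) = 415.2/(0.85 × 6.75 × 11.8) = 6.133 in.
M_n = T(d − a/2) = 415.2 × (33.7 − 3.0665) = 12719.0 kip·in = 12719.0/12 = 1059.92 kip·ft.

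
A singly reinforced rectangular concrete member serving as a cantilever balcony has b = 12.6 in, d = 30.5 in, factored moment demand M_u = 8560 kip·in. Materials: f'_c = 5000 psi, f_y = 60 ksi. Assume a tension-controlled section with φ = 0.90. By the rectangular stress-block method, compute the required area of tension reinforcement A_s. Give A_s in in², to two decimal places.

M_n = M_u/φ = 8560/0.90 = 9511.11 kip·in.
From M_n = 0.85 f'_c a b (d − a/2):
a = d − √(d² − 2M_n/(0.85 f'_c b)) = 30.5 − √(30.5² − 2 × 9511.11/(0.85 × 5 × 12.6)) = 6.520 in.
A_s = 0.85 f'_c a b / f_y = 0.85 × 5 × 6.520 × 12.6 / 60 = 5.819 in².

A_s ≈ 5.82 in²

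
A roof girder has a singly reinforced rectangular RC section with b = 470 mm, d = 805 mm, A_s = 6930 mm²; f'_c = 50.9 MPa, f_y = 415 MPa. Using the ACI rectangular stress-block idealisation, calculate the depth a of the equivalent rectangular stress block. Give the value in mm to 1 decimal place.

T = A_s f_y = 6930 × 415 = 2875950 N = 2875.95 kN.
Setting C = 0.85 f'_c a b equal to T: a = 2875950/(0.85 × 50.9 × 470) = 141.4 mm.

a ≈ 141.4 mm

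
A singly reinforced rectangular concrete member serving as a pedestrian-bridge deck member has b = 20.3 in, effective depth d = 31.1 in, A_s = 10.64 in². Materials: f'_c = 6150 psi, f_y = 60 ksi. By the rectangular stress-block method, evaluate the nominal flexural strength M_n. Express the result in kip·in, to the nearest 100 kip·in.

M_n ≈ 17900 kip·in

T = A_s f_y = 10.64 × 60 = 638.4 kips.
a = T/(0.85 f'_c b) = 638.4/(0.85 × 6.15 × 20.3) = 6.016 in.
M_n = T(d − a/2) = 638.4 × (31.1 − 3.008) = 17933.9 kip·in.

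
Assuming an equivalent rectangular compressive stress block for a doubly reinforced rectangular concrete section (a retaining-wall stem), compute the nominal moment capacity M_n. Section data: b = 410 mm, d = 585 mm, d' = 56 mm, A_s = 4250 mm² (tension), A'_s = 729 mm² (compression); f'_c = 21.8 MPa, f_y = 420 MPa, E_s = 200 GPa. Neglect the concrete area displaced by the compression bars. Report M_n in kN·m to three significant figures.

M_n ≈ 883 kN·m

Assume both tension and compression steel yield.
Net tension couple steel: A_s − A'_s = 3521 mm².
a = (A_s − A'_s) f_y / (0.85 f'_c b) = 1478820/(0.85 × 21.8 × 410) = 194.65 mm.
c = a/β₁ = 194.65/0.85 = 229.00 mm; ε'_s = 0.003(c − d')/c = 0.0023 ≥ f_y/E_s = 0.0021, so compression steel does yield.
M_n = (A_s − A'_s) f_y (d − a/2) + A'_s f_y (d − d') = [1478820 × (585 − 97.325) + 306180 × (585 − 56)] × 10⁻⁶ = 721.18 + 161.97 = 883.15 kN·m.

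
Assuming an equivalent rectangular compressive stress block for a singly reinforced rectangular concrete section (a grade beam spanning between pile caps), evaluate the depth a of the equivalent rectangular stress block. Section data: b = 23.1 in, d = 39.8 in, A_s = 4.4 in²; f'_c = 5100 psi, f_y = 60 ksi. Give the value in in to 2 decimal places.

T = A_s f_y = 4.4 × 60 = 264 kips.
a = T/(0.85 f'_c b) = 264/(0.85 × 5.1 × 23.1) = 2.64 in.

a ≈ 2.64 in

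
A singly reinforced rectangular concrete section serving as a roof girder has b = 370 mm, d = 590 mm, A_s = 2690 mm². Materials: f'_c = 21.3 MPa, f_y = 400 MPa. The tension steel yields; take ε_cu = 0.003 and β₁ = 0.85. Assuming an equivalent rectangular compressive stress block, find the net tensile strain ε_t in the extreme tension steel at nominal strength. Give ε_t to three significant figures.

ε_t ≈ 0.00637

a = A_s f_y/(0.85 f'_c b) = 160.62 mm.
β₁ = 0.85, so c = a/β₁ = 160.62/0.85 = 188.96 mm.
From the linear strain diagram with ε_cu = 0.003: ε_t = 0.003 (d − c)/c = 0.003 × (590 − 188.96)/188.96 = 0.00637.
Since ε_t ≥ 0.005, the section is tension-controlled.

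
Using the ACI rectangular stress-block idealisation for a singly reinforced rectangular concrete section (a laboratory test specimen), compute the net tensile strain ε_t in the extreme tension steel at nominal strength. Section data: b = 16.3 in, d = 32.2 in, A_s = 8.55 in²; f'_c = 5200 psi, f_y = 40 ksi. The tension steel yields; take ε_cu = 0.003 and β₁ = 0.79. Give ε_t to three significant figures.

a = A_s f_y/(0.85 f'_c b) = 4.747 in.
β₁ = 0.79, so c = a/β₁ = 4.747/0.79 = 6.009 in.
From the linear strain diagram with ε_cu = 0.003: ε_t = 0.003 (d − c)/c = 0.003 × (32.2 − 6.009)/6.009 = 0.0131.
Since ε_t ≥ 0.005, the section is tension-controlled.

ε_t ≈ 0.0131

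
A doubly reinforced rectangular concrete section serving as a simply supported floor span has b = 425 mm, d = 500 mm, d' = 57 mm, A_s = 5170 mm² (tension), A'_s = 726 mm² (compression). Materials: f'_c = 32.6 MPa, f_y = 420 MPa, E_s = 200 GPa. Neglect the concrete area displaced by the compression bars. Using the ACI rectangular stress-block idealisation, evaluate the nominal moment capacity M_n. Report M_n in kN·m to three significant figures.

M_n ≈ 920 kN·m

Assume both tension and compression steel yield.
Net tension couple steel: A_s − A'_s = 4444 mm².
a = (A_s − A'_s) f_y / (0.85 f'_c b) = 1866480/(0.85 × 32.6 × 425) = 158.49 mm.
c = a/β₁ = 158.49/0.817 = 193.99 mm; ε'_s = 0.003(c − d')/c = 0.0021 ≥ f_y/E_s = 0.0021, so compression steel does yield.
M_n = (A_s − A'_s) f_y (d − a/2) + A'_s f_y (d − d') = [1866480 × (500 − 79.245) + 304920 × (500 − 57)] × 10⁻⁶ = 785.33 + 135.08 = 920.41 kN·m.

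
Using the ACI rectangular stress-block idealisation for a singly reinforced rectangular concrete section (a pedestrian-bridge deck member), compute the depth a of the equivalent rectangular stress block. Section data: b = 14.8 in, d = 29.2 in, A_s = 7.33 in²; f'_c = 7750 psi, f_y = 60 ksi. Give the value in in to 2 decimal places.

T = A_s f_y = 7.33 × 60 = 439.8 kips.
a = T/(0.85 f'_c b) = 439.8/(0.85 × 7.75 × 14.8) = 4.51 in.

a ≈ 4.51 in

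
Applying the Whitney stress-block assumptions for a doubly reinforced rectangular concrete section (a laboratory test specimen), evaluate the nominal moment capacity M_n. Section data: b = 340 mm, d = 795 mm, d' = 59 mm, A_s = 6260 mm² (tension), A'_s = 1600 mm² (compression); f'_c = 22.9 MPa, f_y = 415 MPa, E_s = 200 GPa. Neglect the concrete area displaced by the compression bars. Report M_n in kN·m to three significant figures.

M_n ≈ 1740 kN·m

Assume both tension and compression steel yield.
Net tension couple steel: A_s − A'_s = 4660 mm².
a = (A_s − A'_s) f_y / (0.85 f'_c b) = 1933900/(0.85 × 22.9 × 340) = 292.21 mm.
c = a/β₁ = 292.21/0.85 = 343.78 mm; ε'_s = 0.003(c − d')/c = 0.0025 ≥ f_y/E_s = 0.0021, so compression steel does yield.
M_n = (A_s − A'_s) f_y (d − a/2) + A'_s f_y (d − d') = [1933900 × (795 − 146.105) + 664000 × (795 − 59)] × 10⁻⁶ = 1254.90 + 488.70 = 1743.60 kN·m.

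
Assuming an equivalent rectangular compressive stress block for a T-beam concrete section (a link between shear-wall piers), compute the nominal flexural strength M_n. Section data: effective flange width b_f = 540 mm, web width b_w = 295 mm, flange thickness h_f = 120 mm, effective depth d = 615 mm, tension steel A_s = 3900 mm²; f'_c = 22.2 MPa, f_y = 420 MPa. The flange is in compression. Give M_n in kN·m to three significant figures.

M_n ≈ 869 kN·m

Tension: T = A_s f_y = 3900 × 420 = 1638000 N.
Try a within the flange: a = T/(0.85 f'_c b_f) = 1638000/(0.85 × 22.2 × 540) = 160.75 mm.
a = 160.75 > h_f = 120 mm: the block extends into the web. Split into flange-overhang and web parts.
C_f = 0.85 f'_c (b_f − b_w) h_f = 0.85 × 22.2 × (540 − 295) × 120 = 554778 N.
Remaining web compression depth: a_w = (T − C_f)/(0.85 f'_c b_w) = (1638000 − 554778)/(0.85 × 22.2 × 295) = 194.59 mm.
M_n = C_f(d − h_f/2) + (T − C_f)(d − a_w/2) = 554778 × (615 − 60) + 1083222 × (615 − 97.295) = 307.90 + 560.79 = 868.69 × 10⁶ N·mm.
M_n = 868.69 kN·m.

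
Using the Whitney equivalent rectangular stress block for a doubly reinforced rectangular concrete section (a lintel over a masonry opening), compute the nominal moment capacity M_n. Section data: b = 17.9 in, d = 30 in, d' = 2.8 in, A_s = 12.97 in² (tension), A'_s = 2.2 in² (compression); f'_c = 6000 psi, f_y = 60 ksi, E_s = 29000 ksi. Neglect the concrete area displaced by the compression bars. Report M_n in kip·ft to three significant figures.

M_n ≈ 1720 kip·ft

Assume both steels yield.
a = (A_s − A'_s) f_y/(0.85 f'_c b) = (12.97 − 2.2) × 60/(0.85 × 6 × 17.9) = 7.079 in.
c = a/β₁ = 7.079/0.75 = 9.439 in; ε'_s = 0.003(c − d')/c = 0.0021 ≥ ε_y = 0.0021, so the compression steel yields.
M_n = (A_s − A'_s) f_y (d − a/2) + A'_s f_y (d − d') = 646.2 × (30 − 3.5395) + 132 × (30 − 2.8) = 17098.8 + 3590.4 = 20689.2 kip·in = 20689.2/12 = 1724.10 kip·ft.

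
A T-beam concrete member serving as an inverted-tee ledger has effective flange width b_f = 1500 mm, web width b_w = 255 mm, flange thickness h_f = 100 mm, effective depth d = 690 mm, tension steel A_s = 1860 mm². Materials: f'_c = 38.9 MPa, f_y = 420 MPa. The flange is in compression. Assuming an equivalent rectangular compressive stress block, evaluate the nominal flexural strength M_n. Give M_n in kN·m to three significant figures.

M_n ≈ 533 kN·m

Tension: T = A_s f_y = 1860 × 420 = 781200 N.
Try a within the flange: a = T/(0.85 f'_c b_f) = 781200/(0.85 × 38.9 × 1500) = 15.75 mm.
Since a = 15.75 ≤ h_f = 100 mm, the stress block lies entirely in the flange; analyse as a rectangular beam of width b_f.
M_n = T(d − a/2) = 781200 × (690 − 7.875) = 532.88 × 10⁶ N·mm.
M_n = 532.88 kN·m.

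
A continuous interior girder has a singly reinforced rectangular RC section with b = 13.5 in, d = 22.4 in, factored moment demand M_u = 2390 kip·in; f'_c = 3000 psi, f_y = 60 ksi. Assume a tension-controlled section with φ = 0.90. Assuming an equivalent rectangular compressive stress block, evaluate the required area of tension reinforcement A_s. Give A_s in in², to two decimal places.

A_s ≈ 2.16 in²

M_n = M_u/φ = 2390/0.90 = 2655.56 kip·in.
From M_n = 0.85 f'_c a b (d − a/2):
a = d − √(d² − 2M_n/(0.85 f'_c b)) = 22.4 − √(22.4² − 2 × 2655.56/(0.85 × 3 × 13.5)) = 3.759 in.
A_s = 0.85 f'_c a b / f_y = 0.85 × 3 × 3.759 × 13.5 / 60 = 2.157 in².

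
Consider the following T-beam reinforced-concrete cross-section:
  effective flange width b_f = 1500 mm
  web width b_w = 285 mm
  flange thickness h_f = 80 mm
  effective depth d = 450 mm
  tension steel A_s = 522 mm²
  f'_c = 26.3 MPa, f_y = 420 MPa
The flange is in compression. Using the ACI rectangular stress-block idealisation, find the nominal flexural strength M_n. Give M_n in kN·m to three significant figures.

M_n ≈ 97.9 kN·m

Tension: T = A_s f_y = 522 × 420 = 219240 N.
Try a within the flange: a = T/(0.85 f'_c b_f) = 219240/(0.85 × 26.3 × 1500) = 6.54 mm.
Since a = 6.54 ≤ h_f = 80 mm, the stress block lies entirely in the flange; analyse as a rectangular beam of width b_f.
M_n = T(d − a/2) = 219240 × (450 − 3.27) = 97.94 × 10⁶ N·mm.
M_n = 97.94 kN·m.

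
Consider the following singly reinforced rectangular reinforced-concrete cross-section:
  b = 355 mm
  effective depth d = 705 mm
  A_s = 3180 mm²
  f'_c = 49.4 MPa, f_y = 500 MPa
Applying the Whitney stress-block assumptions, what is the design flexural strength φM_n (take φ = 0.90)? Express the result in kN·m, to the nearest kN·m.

φM_n ≈ 933 kN·m

T = A_s f_y = 3180 × 500 = 1590000 N = 1590 kN.
From C = T: a = T/(0.85 f'_c b) = 1590000/(0.85 × 49.4 × 355) = 106.67 mm.
M_n = T(d − a/2) = 1590 kN × (705 − 53.335) mm = 1036.15 kN·m.
φM_n = 0.90 × 1036.15 = 932.54 kN·m.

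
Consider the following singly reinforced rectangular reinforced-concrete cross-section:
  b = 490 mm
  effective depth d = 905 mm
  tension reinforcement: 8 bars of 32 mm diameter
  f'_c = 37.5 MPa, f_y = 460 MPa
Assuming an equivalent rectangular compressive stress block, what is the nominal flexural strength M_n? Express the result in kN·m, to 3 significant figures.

A_s = 8 × 804 = 6432 mm².
T = A_s f_y = 6432 × 460 = 2958720 N = 2958.72 kN.
From C = T: a = T/(0.85 f'_c b) = 2958720/(0.85 × 37.5 × 490) = 189.43 mm.
M_n = T(d − a/2) = 2958.72 kN × (905 − 94.715) mm = 2397.41 kN·m.

M_n ≈ 2400 kN·m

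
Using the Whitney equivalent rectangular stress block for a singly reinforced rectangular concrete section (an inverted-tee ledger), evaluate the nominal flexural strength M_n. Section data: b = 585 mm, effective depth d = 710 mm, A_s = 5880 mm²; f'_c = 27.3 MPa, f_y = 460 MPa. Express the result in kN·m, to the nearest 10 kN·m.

T = A_s f_y = 5880 × 460 = 2704800 N = 2704.8 kN.
From C = T: a = T/(0.85 f'_c b) = 2704800/(0.85 × 27.3 × 585) = 199.25 mm.
M_n = T(d − a/2) = 2704.8 kN × (710 − 99.625) mm = 1650.94 kN·m.

M_n ≈ 1650 kN·m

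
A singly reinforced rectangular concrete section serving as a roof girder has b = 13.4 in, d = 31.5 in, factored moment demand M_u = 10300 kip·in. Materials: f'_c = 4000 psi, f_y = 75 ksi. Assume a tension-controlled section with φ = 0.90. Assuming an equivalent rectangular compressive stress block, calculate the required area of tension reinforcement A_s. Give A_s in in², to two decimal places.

A_s ≈ 5.69 in²

M_n = M_u/φ = 10300/0.90 = 11444.4 kip·in.
From M_n = 0.85 f'_c a b (d − a/2):
a = d − √(d² − 2M_n/(0.85 f'_c b)) = 31.5 − √(31.5² − 2 × 11444.4/(0.85 × 4 × 13.4)) = 9.367 in.
A_s = 0.85 f'_c a b / f_y = 0.85 × 4 × 9.367 × 13.4 / 75 = 5.690 in².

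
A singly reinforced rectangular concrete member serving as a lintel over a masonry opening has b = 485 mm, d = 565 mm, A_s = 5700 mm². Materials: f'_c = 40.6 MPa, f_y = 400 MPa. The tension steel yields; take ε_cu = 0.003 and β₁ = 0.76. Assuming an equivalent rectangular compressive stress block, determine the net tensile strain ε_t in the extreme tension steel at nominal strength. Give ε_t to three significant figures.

a = A_s f_y/(0.85 f'_c b) = 136.22 mm.
β₁ = 0.76, so c = a/β₁ = 136.22/0.76 = 179.24 mm.
From the linear strain diagram with ε_cu = 0.003: ε_t = 0.003 (d − c)/c = 0.003 × (565 − 179.24)/179.24 = 0.00646.
Since ε_t ≥ 0.005, the section is tension-controlled.

ε_t ≈ 0.00646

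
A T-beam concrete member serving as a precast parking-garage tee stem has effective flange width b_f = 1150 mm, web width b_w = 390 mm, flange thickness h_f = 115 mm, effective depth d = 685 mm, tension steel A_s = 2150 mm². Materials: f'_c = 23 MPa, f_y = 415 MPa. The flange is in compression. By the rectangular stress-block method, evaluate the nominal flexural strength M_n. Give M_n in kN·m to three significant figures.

Tension: T = A_s f_y = 2150 × 415 = 892250 N.
Try a within the flange: a = T/(0.85 f'_c b_f) = 892250/(0.85 × 23 × 1150) = 39.69 mm.
Since a = 39.69 ≤ h_f = 115 mm, the stress block lies entirely in the flange; analyse as a rectangular beam of width b_f.
M_n = T(d − a/2) = 892250 × (685 − 19.845) = 593.48 × 10⁶ N·mm.
M_n = 593.48 kN·m.

M_n ≈ 593 kN·m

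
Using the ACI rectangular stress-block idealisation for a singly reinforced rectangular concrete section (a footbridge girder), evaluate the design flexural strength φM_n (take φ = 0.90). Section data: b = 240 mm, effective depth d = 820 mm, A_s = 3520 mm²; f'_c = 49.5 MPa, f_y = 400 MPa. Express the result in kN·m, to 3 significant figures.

φM_n ≈ 951 kN·m

T = A_s f_y = 3520 × 400 = 1408000 N = 1408 kN.
From C = T: a = T/(0.85 f'_c b) = 1408000/(0.85 × 49.5 × 240) = 139.43 mm.
M_n = T(d − a/2) = 1408 kN × (820 − 69.715) mm = 1056.40 kN·m.
φM_n = 0.90 × 1056.40 = 950.76 kN·m.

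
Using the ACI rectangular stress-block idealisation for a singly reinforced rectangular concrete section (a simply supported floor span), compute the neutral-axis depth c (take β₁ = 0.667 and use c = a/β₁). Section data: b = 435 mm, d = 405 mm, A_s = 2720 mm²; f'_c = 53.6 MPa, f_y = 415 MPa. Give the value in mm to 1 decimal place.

c ≈ 85.4 mm

T = A_s f_y = 2720 × 415 = 1128800 N = 1128.8 kN.
Setting C = 0.85 f'_c a b equal to T: a = 1128800/(0.85 × 53.6 × 435) = 56.957 mm.
With β₁ = 0.667, c = a/β₁ = 56.957/0.667 = 85.4 mm.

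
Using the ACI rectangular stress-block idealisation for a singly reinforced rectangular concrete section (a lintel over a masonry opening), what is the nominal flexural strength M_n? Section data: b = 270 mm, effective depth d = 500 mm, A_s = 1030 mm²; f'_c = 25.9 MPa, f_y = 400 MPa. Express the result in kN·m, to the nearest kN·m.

M_n ≈ 192 kN·m

T = A_s f_y = 1030 × 400 = 412000 N = 412 kN.
From C = T: a = T/(0.85 f'_c b) = 412000/(0.85 × 25.9 × 270) = 69.31 mm.
M_n = T(d − a/2) = 412 kN × (500 − 34.655) mm = 191.72 kN·m.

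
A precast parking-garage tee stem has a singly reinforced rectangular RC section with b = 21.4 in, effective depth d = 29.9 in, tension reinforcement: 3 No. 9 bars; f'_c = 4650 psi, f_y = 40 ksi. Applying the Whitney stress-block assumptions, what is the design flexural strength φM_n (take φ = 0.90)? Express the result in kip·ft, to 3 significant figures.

A_s = 3 × 1 = 3 in².
T = A_s f_y = 3 × 40 = 120 kips.
a = T/(0.85 f'_c b) = 120/(0.85 × 4.65 × 21.4) = 1.419 in.
M_n = T(d − a/2) = 120 × (29.9 − 0.7095) = 3502.9 kip·in = 3502.9/12 = 291.91 kip·ft.
φM_n = 0.90 × 291.91 = 262.72 kip·ft.

φM_n ≈ 263 kip·ft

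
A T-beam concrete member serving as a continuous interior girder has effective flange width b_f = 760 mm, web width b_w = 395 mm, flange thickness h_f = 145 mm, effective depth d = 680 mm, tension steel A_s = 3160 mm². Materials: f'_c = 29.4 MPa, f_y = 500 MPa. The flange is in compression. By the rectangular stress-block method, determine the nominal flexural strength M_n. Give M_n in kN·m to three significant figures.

Tension: T = A_s f_y = 3160 × 500 = 1580000 N.
Try a within the flange: a = T/(0.85 f'_c b_f) = 1580000/(0.85 × 29.4 × 760) = 83.19 mm.
Since a = 83.19 ≤ h_f = 145 mm, the stress block lies entirely in the flange; analyse as a rectangular beam of width b_f.
M_n = T(d − a/2) = 1580000 × (680 − 41.595) = 1008.68 × 10⁶ N·mm.
M_n = 1008.68 kN·m.

M_n ≈ 1010 kN·m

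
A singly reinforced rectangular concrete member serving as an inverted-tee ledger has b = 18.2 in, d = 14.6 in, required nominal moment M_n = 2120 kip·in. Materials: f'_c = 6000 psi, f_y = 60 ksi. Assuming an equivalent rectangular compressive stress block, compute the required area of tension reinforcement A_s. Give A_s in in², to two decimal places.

From M_n = 0.85 f'_c a b (d − a/2):
a = d − √(d² − 2M_n/(0.85 f'_c b)) = 14.6 − √(14.6² − 2 × 2120/(0.85 × 6 × 18.2)) = 1.659 in.
A_s = 0.85 f'_c a b / f_y = 0.85 × 6 × 1.659 × 18.2 / 60 = 2.566 in².

A_s ≈ 2.57 in²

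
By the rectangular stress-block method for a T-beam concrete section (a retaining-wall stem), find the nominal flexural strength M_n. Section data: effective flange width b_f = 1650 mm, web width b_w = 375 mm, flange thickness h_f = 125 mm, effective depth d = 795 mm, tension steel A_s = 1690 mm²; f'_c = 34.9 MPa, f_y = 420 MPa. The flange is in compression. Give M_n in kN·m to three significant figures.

M_n ≈ 559 kN·m

Tension: T = A_s f_y = 1690 × 420 = 709800 N.
Try a within the flange: a = T/(0.85 f'_c b_f) = 709800/(0.85 × 34.9 × 1650) = 14.50 mm.
Since a = 14.50 ≤ h_f = 125 mm, the stress block lies entirely in the flange; analyse as a rectangular beam of width b_f.
M_n = T(d − a/2) = 709800 × (795 − 7.25) = 559.14 × 10⁶ N·mm.
M_n = 559.14 kN·m.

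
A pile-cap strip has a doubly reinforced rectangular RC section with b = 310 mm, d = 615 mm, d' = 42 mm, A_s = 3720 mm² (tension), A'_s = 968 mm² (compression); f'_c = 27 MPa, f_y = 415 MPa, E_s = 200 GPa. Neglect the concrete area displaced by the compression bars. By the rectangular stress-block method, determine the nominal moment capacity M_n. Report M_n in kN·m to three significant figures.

M_n ≈ 841 kN·m

Assume both tension and compression steel yield.
Net tension couple steel: A_s − A'_s = 2752 mm².
a = (A_s − A'_s) f_y / (0.85 f'_c b) = 1142080/(0.85 × 27 × 310) = 160.53 mm.
c = a/β₁ = 160.53/0.85 = 188.86 mm; ε'_s = 0.003(c − d')/c = 0.0023 ≥ f_y/E_s = 0.0021, so compression steel does yield.
M_n = (A_s − A'_s) f_y (d − a/2) + A'_s f_y (d − d') = [1142080 × (615 − 80.265) + 401720 × (615 − 42)] × 10⁻⁶ = 610.71 + 230.19 = 840.90 kN·m.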